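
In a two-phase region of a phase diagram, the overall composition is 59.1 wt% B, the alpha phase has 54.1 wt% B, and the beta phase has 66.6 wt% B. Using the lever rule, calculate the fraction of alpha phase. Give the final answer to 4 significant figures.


f_alpha = (C_beta - C0) / (C_beta - C_alpha)
f_alpha = (66.6 - 59.1) / (66.6 - 54.1)
f_alpha = 0.6


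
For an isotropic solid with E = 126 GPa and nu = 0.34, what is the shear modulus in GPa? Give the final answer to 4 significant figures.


G = E / (2*(1+nu))
G = 126 / (2*(1+0.34))
G = 47.01 GPa


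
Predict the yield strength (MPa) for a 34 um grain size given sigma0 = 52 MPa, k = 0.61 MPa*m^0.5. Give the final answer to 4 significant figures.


sigma_y = sigma0 + k / sqrt(d)
d = 34 um = 3.4e-05 m
sigma_y = 52 + 0.61 / sqrt(3.4e-05)
sigma_y = 156.6 MPa


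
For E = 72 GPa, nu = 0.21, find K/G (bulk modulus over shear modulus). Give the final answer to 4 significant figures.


G = E / (2*(1+nu))
G = 72 / (2*(1+0.21)) = 29.7521 GPa
K = E / (3*(1-2*nu))
K = 72 / (3*(1-2*0.21)) = 41.3793 GPa
K/G = 41.3793 / 29.7521 = 1.391


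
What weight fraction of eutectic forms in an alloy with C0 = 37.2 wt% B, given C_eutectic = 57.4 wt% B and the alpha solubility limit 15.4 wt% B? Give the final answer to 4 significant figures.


f_primary = (C_e - C0) / (C_e - C_alpha_max)
f_primary = (57.4 - 37.2) / (57.4 - 15.4)
f_primary = 0.480952
f_eutectic = 1 - 0.480952 = 0.519


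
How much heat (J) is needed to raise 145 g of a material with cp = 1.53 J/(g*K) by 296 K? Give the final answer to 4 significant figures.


Q = m * cp * dT
Q = 145 * 1.53 * 296
Q = 65670 J


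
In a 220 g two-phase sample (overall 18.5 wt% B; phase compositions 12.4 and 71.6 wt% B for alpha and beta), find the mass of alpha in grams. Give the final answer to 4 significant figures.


f_alpha = (C_beta - C0) / (C_beta - C_alpha)
f_alpha = (71.6 - 18.5) / (71.6 - 12.4) = 0.896959
m_alpha = f_alpha * m_total = 0.896959 * 220 = 197.3 g


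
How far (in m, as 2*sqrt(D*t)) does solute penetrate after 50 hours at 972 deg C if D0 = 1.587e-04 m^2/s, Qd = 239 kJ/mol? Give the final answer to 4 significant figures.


Step 1: D = D0 * exp(-Qd/(R*T))
T = 1245.15 K
D = 1.587e-04 * exp(-239e3 / (8.314 * 1245.15)) = 1.49297e-14 m^2/s
Step 2: L = 2*sqrt(D*t)
t = 50 h = 180000 s
L = 2*sqrt(1.49297e-14 * 180000) = 1.037e-04 m


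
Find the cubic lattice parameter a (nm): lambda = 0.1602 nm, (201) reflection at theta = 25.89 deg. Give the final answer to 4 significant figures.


d = lambda / (2*sin(theta))
d = 0.1602 / (2*sin(25.89 deg))
d = 0.183444 nm
a = d * sqrt(h^2+k^2+l^2) = 0.183444 * sqrt(5)
a = 0.4102 nm


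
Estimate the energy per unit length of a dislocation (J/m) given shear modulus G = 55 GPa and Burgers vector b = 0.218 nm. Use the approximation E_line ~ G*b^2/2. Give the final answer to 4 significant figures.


E = G*b^2/2
b = 0.218 nm = 2.18e-10 m
G = 55 GPa = 5.5e+10 Pa
E = 0.5 * 5.5e+10 * (2.18e-10)^2
E = 1.307e-09 J/m


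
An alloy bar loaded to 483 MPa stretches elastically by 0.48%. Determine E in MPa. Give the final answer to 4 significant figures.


E = sigma / epsilon
epsilon = 0.48% = 4.8e-03
E = 483 / 4.8e-03
E = 100600 MPa


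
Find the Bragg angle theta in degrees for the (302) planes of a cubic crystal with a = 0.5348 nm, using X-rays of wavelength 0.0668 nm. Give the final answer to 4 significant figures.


d = a / sqrt(h^2+k^2+l^2)
d = 0.5348 / sqrt(13) = 0.148327 nm
lambda = 2*d*sin(theta)  =>  sin(theta) = lambda / (2*d)
sin(theta) = 0.0668 / (2 * 0.148327) = 0.225178
theta = 13.01 deg


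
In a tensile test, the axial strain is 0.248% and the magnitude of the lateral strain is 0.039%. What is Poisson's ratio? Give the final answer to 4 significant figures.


nu = -epsilon_lat / epsilon_axial
Lateral strain is contraction (negative), so using magnitudes:
nu = 0.039 / 0.248
nu = 0.1573


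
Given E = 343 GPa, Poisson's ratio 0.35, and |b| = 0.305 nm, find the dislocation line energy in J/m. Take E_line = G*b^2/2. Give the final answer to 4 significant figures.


Step 1: G = E / (2*(1+nu))
G = 343 / (2*(1+0.35)) = 127.037 GPa = 1.27037e+11 Pa
Step 2: E_line = G*b^2/2
b = 0.305 nm = 3.05e-10 m
E_line = 0.5 * 1.27037e+11 * (3.05e-10)^2 = 5.909e-09 J/m


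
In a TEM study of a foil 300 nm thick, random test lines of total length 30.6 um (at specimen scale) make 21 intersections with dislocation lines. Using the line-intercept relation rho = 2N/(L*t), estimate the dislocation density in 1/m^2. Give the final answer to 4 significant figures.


rho = 2N / (L * t)
L = 30.6 um = 3.06e-05 m, t = 300 nm = 3e-07 m
rho = 2 * 21 / (3.06e-05 * 3e-07)
rho = 4.575e+12 1/m^2


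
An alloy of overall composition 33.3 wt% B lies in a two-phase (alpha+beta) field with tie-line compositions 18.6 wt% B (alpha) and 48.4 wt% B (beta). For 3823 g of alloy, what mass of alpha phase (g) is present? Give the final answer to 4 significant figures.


f_alpha = (C_beta - C0) / (C_beta - C_alpha)
f_alpha = (48.4 - 33.3) / (48.4 - 18.6) = 0.506711
m_alpha = f_alpha * m_total = 0.506711 * 3823 = 1937 g


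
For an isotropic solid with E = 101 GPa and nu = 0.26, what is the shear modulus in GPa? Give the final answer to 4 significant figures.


G = E / (2*(1+nu))
G = 101 / (2*(1+0.26))
G = 40.08 GPa


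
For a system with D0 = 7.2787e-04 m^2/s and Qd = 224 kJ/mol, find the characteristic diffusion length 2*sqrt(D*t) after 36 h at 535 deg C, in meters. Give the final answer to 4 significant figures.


Step 1: D = D0 * exp(-Qd/(R*T))
T = 808.15 K
D = 7.2787e-04 * exp(-224e3 / (8.314 * 808.15)) = 2.41729e-18 m^2/s
Step 2: L = 2*sqrt(D*t)
t = 36 h = 129600 s
L = 2*sqrt(2.41729e-18 * 129600) = 1.119e-06 m


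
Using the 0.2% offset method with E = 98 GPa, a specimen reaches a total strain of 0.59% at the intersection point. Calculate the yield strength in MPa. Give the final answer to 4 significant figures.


Offset strain = 0.002
Elastic strain at yield = total_strain - offset = 5.9e-03 - 0.002 = 3.9e-03
sigma_y = E * elastic_strain = 98000 * 3.9e-03
sigma_y = 382.2 MPa


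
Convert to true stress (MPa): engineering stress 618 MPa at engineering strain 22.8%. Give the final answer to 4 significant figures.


sigma_true = sigma_eng * (1 + epsilon_eng)
sigma_true = 618 * (1 + 0.228)
sigma_true = 758.9 MPa


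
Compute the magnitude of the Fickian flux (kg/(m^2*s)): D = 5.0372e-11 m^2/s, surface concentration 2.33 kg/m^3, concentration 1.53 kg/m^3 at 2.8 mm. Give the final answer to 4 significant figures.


J = -D * (dC/dx) = D * (C1 - C2) / dx
J = 5.0372e-11 * (2.33 - 1.53) / 2.8e-03
J = 1.439e-08 kg/(m^2*s)


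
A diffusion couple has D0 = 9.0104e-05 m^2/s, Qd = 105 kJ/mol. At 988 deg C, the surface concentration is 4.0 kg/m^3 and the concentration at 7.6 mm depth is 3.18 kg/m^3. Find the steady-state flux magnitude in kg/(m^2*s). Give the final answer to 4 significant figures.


Step 1: D = D0 * exp(-Qd/(R*T))
T = 988 + 273.15 = 1261.15 K
D = 9.0104e-05 * exp(-105e3 / (8.314 * 1261.15)) = 4.03338e-09 m^2/s
Step 2: J = D * (C1 - C2) / dx
J = 4.03338e-09 * (4.0 - 3.18) / 7.6e-03
J = 4.352e-07 kg/(m^2*s)


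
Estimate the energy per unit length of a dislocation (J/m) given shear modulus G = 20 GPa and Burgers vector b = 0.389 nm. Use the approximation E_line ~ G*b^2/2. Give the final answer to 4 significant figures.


E = G*b^2/2
b = 0.389 nm = 3.89e-10 m
G = 20 GPa = 2e+10 Pa
E = 0.5 * 2e+10 * (3.89e-10)^2
E = 1.513e-09 J/m


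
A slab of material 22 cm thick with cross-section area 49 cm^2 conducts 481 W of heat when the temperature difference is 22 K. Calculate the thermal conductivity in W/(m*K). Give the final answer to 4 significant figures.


k = Q*L / (A*dT)
L = 0.22 m, A = 4.9e-03 m^2
k = 481 * 0.22 / (4.9e-03 * 22)
k = 981.6 W/(m*K)


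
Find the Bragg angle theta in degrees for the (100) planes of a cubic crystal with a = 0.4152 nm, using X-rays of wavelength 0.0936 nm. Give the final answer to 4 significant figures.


d = a / sqrt(h^2+k^2+l^2)
d = 0.4152 / sqrt(1) = 0.4152 nm
lambda = 2*d*sin(theta)  =>  sin(theta) = lambda / (2*d)
sin(theta) = 0.0936 / (2 * 0.4152) = 0.112717
theta = 6.472 deg


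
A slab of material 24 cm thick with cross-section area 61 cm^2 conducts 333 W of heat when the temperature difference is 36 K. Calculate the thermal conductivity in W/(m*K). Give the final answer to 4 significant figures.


k = Q*L / (A*dT)
L = 0.24 m, A = 6.1e-03 m^2
k = 333 * 0.24 / (6.1e-03 * 36)
k = 363.9 W/(m*K)


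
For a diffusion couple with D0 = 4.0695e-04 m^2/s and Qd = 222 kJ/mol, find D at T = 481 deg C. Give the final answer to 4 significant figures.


D = D0 * exp(-Qd / (R*T))
T = 754.15 K
D = 4.0695e-04 * exp(-222e3 / (8.314 * 754.15))
D = 1.708e-19 m^2/s


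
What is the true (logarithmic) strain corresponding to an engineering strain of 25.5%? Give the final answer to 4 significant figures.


epsilon_true = ln(1 + epsilon_eng)
epsilon_true = ln(1 + 0.255)
epsilon_true = 0.2271


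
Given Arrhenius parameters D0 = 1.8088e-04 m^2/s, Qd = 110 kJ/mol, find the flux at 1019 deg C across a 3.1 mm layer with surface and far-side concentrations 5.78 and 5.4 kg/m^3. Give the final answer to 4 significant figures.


Step 1: D = D0 * exp(-Qd/(R*T))
T = 1019 + 273.15 = 1292.15 K
D = 1.8088e-04 * exp(-110e3 / (8.314 * 1292.15)) = 6.46435e-09 m^2/s
Step 2: J = D * (C1 - C2) / dx
J = 6.46435e-09 * (5.78 - 5.4) / 3.1e-03
J = 7.924e-07 kg/(m^2*s)


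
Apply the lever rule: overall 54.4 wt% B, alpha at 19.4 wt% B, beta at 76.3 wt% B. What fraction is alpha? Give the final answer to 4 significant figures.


f_alpha = (C_beta - C0) / (C_beta - C_alpha)
f_alpha = (76.3 - 54.4) / (76.3 - 19.4)
f_alpha = 0.3849


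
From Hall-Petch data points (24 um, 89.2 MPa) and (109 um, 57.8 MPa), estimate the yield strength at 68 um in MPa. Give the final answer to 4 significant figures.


sigma_y = sigma0 + k / sqrt(d)
1/sqrt(d1) = 1/sqrt(2.4e-05) = 204.124;  1/sqrt(d2) = 95.7826
k = (sigma1 - sigma2) / (1/sqrt(d1) - 1/sqrt(d2)) = (89.2 - 57.8) / (204.124 - 95.7826) = 0.289824 MPa*m^0.5
sigma0 = sigma1 - k/sqrt(d1) = 89.2 - 0.289824*204.124 = 30.0399 MPa
sigma_y(d3) = 30.0399 + 0.289824 / sqrt(6.8e-05) = 65.19 MPa


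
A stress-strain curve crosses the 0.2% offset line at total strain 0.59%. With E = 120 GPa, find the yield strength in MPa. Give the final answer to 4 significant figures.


Offset strain = 0.002
Elastic strain at yield = total_strain - offset = 5.9e-03 - 0.002 = 3.9e-03
sigma_y = E * elastic_strain = 120000 * 3.9e-03
sigma_y = 468 MPa


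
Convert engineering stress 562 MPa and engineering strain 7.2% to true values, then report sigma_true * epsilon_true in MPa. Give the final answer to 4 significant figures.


sigma_true = sigma_eng * (1 + epsilon_eng)
sigma_true = 562 * (1 + 0.072) = 602.464 MPa
epsilon_true = ln(1 + epsilon_eng)
epsilon_true = ln(1 + 0.072) = 0.0695261
sigma_true * epsilon_true = 602.464 * 0.0695261 = 41.89 MPa


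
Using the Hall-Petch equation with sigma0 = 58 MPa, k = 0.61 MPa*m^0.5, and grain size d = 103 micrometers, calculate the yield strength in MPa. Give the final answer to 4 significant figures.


sigma_y = sigma0 + k / sqrt(d)
d = 103 um = 1.03e-04 m
sigma_y = 58 + 0.61 / sqrt(1.03e-04)
sigma_y = 118.1 MPa


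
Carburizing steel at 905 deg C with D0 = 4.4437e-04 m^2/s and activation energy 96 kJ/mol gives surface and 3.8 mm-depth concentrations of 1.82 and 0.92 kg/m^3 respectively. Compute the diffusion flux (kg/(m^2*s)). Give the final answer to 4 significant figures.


Step 1: D = D0 * exp(-Qd/(R*T))
T = 905 + 273.15 = 1178.15 K
D = 4.4437e-04 * exp(-96e3 / (8.314 * 1178.15)) = 2.46218e-08 m^2/s
Step 2: J = D * (C1 - C2) / dx
J = 2.46218e-08 * (1.82 - 0.92) / 3.8e-03
J = 5.831e-06 kg/(m^2*s)


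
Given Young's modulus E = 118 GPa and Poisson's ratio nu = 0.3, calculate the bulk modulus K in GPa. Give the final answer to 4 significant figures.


K = E / (3*(1-2*nu))
K = 118 / (3*(1-2*0.3))
K = 98.33 GPa


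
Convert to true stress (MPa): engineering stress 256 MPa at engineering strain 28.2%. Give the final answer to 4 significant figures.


sigma_true = sigma_eng * (1 + epsilon_eng)
sigma_true = 256 * (1 + 0.282)
sigma_true = 328.2 MPa


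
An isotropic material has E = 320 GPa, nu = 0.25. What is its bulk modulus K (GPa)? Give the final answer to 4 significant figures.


K = E / (3*(1-2*nu))
K = 320 / (3*(1-2*0.25))
K = 213.3 GPa


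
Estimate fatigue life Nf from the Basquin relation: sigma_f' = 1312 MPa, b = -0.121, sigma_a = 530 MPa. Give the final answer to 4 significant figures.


sigma_a = sigma_f' * (2*Nf)^b
2*Nf = (sigma_a / sigma_f')^(1/b)
2*Nf = (530 / 1312)^(1/-0.121)
2*Nf = 1792.14
Nf = 896.1 cycles


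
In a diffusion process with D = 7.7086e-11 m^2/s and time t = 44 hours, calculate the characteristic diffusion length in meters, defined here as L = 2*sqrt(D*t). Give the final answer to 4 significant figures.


t = 44 hr = 158400 s
Diffusion length = 2*sqrt(D*t)
= 2*sqrt(7.7086e-11 * 158400)
= 6.989e-03 m


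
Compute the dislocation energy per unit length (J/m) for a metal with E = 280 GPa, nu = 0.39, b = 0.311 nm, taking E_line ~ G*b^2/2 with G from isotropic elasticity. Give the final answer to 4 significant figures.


Step 1: G = E / (2*(1+nu))
G = 280 / (2*(1+0.39)) = 100.719 GPa = 1.00719e+11 Pa
Step 2: E_line = G*b^2/2
b = 0.311 nm = 3.11e-10 m
E_line = 0.5 * 1.00719e+11 * (3.11e-10)^2 = 4.871e-09 J/m


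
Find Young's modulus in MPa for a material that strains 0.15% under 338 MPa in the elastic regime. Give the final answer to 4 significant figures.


E = sigma / epsilon
epsilon = 0.15% = 1.5e-03
E = 338 / 1.5e-03
E = 225300 MPa


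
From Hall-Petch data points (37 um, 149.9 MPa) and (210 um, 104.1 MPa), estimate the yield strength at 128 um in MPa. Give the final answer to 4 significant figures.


sigma_y = sigma0 + k / sqrt(d)
1/sqrt(d1) = 1/sqrt(3.7e-05) = 164.399;  1/sqrt(d2) = 69.0066
k = (sigma1 - sigma2) / (1/sqrt(d1) - 1/sqrt(d2)) = (149.9 - 104.1) / (164.399 - 69.0066) = 0.480122 MPa*m^0.5
sigma0 = sigma1 - k/sqrt(d1) = 149.9 - 0.480122*164.399 = 70.9684 MPa
sigma_y(d3) = 70.9684 + 0.480122 / sqrt(1.28e-04) = 113.4 MPa


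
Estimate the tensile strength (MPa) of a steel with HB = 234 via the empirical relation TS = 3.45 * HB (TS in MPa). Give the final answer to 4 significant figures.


TS (MPa) = 3.45 * HB
TS = 3.45 * 234
TS = 807.3 MPa


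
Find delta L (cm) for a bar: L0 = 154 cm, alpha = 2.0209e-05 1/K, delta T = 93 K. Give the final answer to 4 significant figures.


dL = L0 * alpha * dT
dL = 154 * 2.0209e-05 * 93
dL = 0.2894 cm


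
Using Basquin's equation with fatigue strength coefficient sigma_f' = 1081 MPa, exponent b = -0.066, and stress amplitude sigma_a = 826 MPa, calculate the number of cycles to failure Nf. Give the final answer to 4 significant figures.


sigma_a = sigma_f' * (2*Nf)^b
2*Nf = (sigma_a / sigma_f')^(1/b)
2*Nf = (826 / 1081)^(1/-0.066)
2*Nf = 58.9371
Nf = 29.47 cycles


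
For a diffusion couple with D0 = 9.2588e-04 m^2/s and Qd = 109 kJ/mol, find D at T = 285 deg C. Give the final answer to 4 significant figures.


D = D0 * exp(-Qd / (R*T))
T = 558.15 K
D = 9.2588e-04 * exp(-109e3 / (8.314 * 558.15))
D = 5.826e-14 m^2/s


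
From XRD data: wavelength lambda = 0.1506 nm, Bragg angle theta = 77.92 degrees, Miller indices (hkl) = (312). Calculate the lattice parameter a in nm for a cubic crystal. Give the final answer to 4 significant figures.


d = lambda / (2*sin(theta))
d = 0.1506 / (2*sin(77.92 deg))
d = 0.0770052 nm
a = d * sqrt(h^2+k^2+l^2) = 0.0770052 * sqrt(14)
a = 0.2881 nm


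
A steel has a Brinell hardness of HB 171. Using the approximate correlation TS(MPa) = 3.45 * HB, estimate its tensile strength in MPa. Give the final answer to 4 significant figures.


TS (MPa) = 3.45 * HB
TS = 3.45 * 171
TS = 590 MPa


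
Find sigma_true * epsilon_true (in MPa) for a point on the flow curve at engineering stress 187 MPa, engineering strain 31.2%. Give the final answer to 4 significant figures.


sigma_true = sigma_eng * (1 + epsilon_eng)
sigma_true = 187 * (1 + 0.312) = 245.344 MPa
epsilon_true = ln(1 + epsilon_eng)
epsilon_true = ln(1 + 0.312) = 0.271553
sigma_true * epsilon_true = 245.344 * 0.271553 = 66.62 MPa


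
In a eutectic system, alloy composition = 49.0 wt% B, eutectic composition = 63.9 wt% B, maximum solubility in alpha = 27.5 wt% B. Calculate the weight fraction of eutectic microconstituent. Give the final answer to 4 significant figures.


f_primary = (C_e - C0) / (C_e - C_alpha_max)
f_primary = (63.9 - 49.0) / (63.9 - 27.5)
f_primary = 0.409341
f_eutectic = 1 - 0.409341 = 0.5907


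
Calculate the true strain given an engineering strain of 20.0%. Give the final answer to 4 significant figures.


epsilon_true = ln(1 + epsilon_eng)
epsilon_true = ln(1 + 0.2)
epsilon_true = 0.1823


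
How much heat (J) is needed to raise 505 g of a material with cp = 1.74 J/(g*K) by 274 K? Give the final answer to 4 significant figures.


Q = m * cp * dT
Q = 505 * 1.74 * 274
Q = 240800 J


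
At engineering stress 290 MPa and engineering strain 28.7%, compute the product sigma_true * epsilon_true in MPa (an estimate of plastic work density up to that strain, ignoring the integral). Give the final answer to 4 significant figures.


sigma_true = sigma_eng * (1 + epsilon_eng)
sigma_true = 290 * (1 + 0.287) = 373.23 MPa
epsilon_true = ln(1 + epsilon_eng)
epsilon_true = ln(1 + 0.287) = 0.252314
sigma_true * epsilon_true = 373.23 * 0.252314 = 94.17 MPa


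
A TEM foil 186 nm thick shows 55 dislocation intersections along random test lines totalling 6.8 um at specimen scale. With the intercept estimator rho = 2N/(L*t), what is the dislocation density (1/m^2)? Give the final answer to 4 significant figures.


rho = 2N / (L * t)
L = 6.8 um = 6.8e-06 m, t = 186 nm = 1.86e-07 m
rho = 2 * 55 / (6.8e-06 * 1.86e-07)
rho = 8.697e+13 1/m^2


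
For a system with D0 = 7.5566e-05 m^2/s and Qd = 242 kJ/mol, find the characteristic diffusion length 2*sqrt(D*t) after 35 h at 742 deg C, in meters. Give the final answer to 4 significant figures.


Step 1: D = D0 * exp(-Qd/(R*T))
T = 1015.15 K
D = 7.5566e-05 * exp(-242e3 / (8.314 * 1015.15)) = 2.66528e-17 m^2/s
Step 2: L = 2*sqrt(D*t)
t = 35 h = 126000 s
L = 2*sqrt(2.66528e-17 * 126000) = 3.665e-06 m


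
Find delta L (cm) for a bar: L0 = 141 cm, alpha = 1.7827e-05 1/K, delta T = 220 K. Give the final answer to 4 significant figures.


dL = L0 * alpha * dT
dL = 141 * 1.7827e-05 * 220
dL = 0.553 cm


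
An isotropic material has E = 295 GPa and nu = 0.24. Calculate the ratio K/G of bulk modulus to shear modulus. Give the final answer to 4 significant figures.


G = E / (2*(1+nu))
G = 295 / (2*(1+0.24)) = 118.952 GPa
K = E / (3*(1-2*nu))
K = 295 / (3*(1-2*0.24)) = 189.103 GPa
K/G = 189.103 / 118.952 = 1.59


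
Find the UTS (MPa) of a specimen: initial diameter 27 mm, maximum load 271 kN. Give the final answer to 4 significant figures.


A0 = pi*(d/2)^2 = pi*(27/2)^2 = 572.555 mm^2
UTS = F_max / A0 = 271*1000 / 572.555
UTS = 473.3 MPa


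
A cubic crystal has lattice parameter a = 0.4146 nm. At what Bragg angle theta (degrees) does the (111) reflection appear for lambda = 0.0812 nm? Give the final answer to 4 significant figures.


d = a / sqrt(h^2+k^2+l^2)
d = 0.4146 / sqrt(3) = 0.239369 nm
lambda = 2*d*sin(theta)  =>  sin(theta) = lambda / (2*d)
sin(theta) = 0.0812 / (2 * 0.239369) = 0.169612
theta = 9.765 deg


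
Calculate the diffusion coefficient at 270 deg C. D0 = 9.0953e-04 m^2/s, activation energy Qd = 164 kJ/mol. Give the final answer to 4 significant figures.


D = D0 * exp(-Qd / (R*T))
T = 543.15 K
D = 9.0953e-04 * exp(-164e3 / (8.314 * 543.15))
D = 1.536e-19 m^2/s


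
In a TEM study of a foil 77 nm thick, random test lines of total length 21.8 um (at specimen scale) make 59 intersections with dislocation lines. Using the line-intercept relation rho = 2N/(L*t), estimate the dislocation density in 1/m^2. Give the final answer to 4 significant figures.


rho = 2N / (L * t)
L = 21.8 um = 2.18e-05 m, t = 77 nm = 7.7e-08 m
rho = 2 * 59 / (2.18e-05 * 7.7e-08)
rho = 7.03e+13 1/m^2


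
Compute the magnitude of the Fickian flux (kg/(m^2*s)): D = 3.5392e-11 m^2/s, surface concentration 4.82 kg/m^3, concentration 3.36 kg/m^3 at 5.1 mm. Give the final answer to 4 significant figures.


J = -D * (dC/dx) = D * (C1 - C2) / dx
J = 3.5392e-11 * (4.82 - 3.36) / 5.1e-03
J = 1.013e-08 kg/(m^2*s)


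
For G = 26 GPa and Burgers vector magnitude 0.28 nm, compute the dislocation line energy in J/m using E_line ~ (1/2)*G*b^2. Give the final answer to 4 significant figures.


E = G*b^2/2
b = 0.28 nm = 2.8e-10 m
G = 26 GPa = 2.6e+10 Pa
E = 0.5 * 2.6e+10 * (2.8e-10)^2
E = 1.019e-09 J/m


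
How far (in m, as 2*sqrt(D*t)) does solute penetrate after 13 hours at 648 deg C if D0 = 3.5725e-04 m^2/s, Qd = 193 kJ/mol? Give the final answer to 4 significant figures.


Step 1: D = D0 * exp(-Qd/(R*T))
T = 921.15 K
D = 3.5725e-04 * exp(-193e3 / (8.314 * 921.15)) = 4.05824e-15 m^2/s
Step 2: L = 2*sqrt(D*t)
t = 13 h = 46800 s
L = 2*sqrt(4.05824e-15 * 46800) = 2.756e-05 m


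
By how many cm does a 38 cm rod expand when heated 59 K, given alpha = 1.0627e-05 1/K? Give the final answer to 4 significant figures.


dL = L0 * alpha * dT
dL = 38 * 1.0627e-05 * 59
dL = 0.02383 cm


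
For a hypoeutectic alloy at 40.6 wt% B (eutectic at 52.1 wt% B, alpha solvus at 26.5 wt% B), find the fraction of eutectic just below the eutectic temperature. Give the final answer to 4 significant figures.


f_primary = (C_e - C0) / (C_e - C_alpha_max)
f_primary = (52.1 - 40.6) / (52.1 - 26.5)
f_primary = 0.449219
f_eutectic = 1 - 0.449219 = 0.5508


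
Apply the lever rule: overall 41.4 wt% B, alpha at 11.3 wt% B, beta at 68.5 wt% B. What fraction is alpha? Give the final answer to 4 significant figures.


f_alpha = (C_beta - C0) / (C_beta - C_alpha)
f_alpha = (68.5 - 41.4) / (68.5 - 11.3)
f_alpha = 0.4738


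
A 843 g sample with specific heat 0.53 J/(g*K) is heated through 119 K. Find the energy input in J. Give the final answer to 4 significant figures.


Q = m * cp * dT
Q = 843 * 0.53 * 119
Q = 53170 J


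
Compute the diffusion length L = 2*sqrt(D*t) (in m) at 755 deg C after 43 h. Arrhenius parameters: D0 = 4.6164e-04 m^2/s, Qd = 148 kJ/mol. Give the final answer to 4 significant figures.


Step 1: D = D0 * exp(-Qd/(R*T))
T = 1028.15 K
D = 4.6164e-04 * exp(-148e3 / (8.314 * 1028.15)) = 1.39626e-11 m^2/s
Step 2: L = 2*sqrt(D*t)
t = 43 h = 154800 s
L = 2*sqrt(1.39626e-11 * 154800) = 2.94e-03 m


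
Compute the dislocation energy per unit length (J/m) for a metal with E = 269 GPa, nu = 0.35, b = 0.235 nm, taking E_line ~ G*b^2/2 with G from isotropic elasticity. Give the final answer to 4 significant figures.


Step 1: G = E / (2*(1+nu))
G = 269 / (2*(1+0.35)) = 99.6296 GPa = 9.96296e+10 Pa
Step 2: E_line = G*b^2/2
b = 0.235 nm = 2.35e-10 m
E_line = 0.5 * 9.96296e+10 * (2.35e-10)^2 = 2.751e-09 J/m


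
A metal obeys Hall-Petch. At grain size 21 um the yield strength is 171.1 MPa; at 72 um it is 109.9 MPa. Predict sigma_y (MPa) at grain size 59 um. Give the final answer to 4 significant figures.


sigma_y = sigma0 + k / sqrt(d)
1/sqrt(d1) = 1/sqrt(2.1e-05) = 218.218;  1/sqrt(d2) = 117.851
k = (sigma1 - sigma2) / (1/sqrt(d1) - 1/sqrt(d2)) = (171.1 - 109.9) / (218.218 - 117.851) = 0.609764 MPa*m^0.5
sigma0 = sigma1 - k/sqrt(d1) = 171.1 - 0.609764*218.218 = 38.0387 MPa
sigma_y(d3) = 38.0387 + 0.609764 / sqrt(5.9e-05) = 117.4 MPa


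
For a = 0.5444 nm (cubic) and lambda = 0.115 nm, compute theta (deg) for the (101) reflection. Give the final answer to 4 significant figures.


d = a / sqrt(h^2+k^2+l^2)
d = 0.5444 / sqrt(2) = 0.384949 nm
lambda = 2*d*sin(theta)  =>  sin(theta) = lambda / (2*d)
sin(theta) = 0.115 / (2 * 0.384949) = 0.14937
theta = 8.59 deg


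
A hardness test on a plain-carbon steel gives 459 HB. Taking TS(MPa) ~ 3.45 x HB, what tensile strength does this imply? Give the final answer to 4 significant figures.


TS (MPa) = 3.45 * HB
TS = 3.45 * 459
TS = 1584 MPa


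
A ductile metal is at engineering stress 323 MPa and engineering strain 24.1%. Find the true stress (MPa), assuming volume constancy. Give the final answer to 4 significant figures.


sigma_true = sigma_eng * (1 + epsilon_eng)
sigma_true = 323 * (1 + 0.241)
sigma_true = 400.8 MPa


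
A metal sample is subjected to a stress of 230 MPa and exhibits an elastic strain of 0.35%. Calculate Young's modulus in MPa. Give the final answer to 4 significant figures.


E = sigma / epsilon
epsilon = 0.35% = 3.5e-03
E = 230 / 3.5e-03
E = 65710 MPa


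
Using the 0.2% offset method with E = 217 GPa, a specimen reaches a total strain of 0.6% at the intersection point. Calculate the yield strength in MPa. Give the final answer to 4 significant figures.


Offset strain = 0.002
Elastic strain at yield = total_strain - offset = 6e-03 - 0.002 = 4e-03
sigma_y = E * elastic_strain = 217000 * 4e-03
sigma_y = 868 MPa


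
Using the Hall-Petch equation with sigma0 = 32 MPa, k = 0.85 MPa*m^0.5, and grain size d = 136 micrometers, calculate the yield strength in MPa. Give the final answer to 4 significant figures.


sigma_y = sigma0 + k / sqrt(d)
d = 136 um = 1.36e-04 m
sigma_y = 32 + 0.85 / sqrt(1.36e-04)
sigma_y = 104.9 MPa


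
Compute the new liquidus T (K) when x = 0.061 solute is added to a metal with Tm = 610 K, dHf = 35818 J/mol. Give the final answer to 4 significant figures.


dT = R*Tm^2*x / dHf
dT = 8.314 * 610^2 * 0.061 / 35818
dT = 5.26864 K
T_new = 610 - 5.26864 = 604.7 K


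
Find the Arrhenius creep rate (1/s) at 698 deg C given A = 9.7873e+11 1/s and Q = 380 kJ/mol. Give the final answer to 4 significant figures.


rate = A * exp(-Q / (R*T))
T = 698 + 273.15 = 971.15 K
rate = 9.7873e+11 * exp(-380e3 / (8.314 * 971.15))
rate = 3.557e-09 1/s


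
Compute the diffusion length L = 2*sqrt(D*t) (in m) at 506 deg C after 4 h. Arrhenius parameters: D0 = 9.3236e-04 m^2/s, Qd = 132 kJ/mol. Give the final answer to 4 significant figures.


Step 1: D = D0 * exp(-Qd/(R*T))
T = 779.15 K
D = 9.3236e-04 * exp(-132e3 / (8.314 * 779.15)) = 1.31799e-12 m^2/s
Step 2: L = 2*sqrt(D*t)
t = 4 h = 14400 s
L = 2*sqrt(1.31799e-12 * 14400) = 2.755e-04 m


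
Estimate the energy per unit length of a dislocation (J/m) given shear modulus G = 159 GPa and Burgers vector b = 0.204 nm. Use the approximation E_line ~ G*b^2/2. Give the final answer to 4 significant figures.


E = G*b^2/2
b = 0.204 nm = 2.04e-10 m
G = 159 GPa = 1.59e+11 Pa
E = 0.5 * 1.59e+11 * (2.04e-10)^2
E = 3.308e-09 J/m


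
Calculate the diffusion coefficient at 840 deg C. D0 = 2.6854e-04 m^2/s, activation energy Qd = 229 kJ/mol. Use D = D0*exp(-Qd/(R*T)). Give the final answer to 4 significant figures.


D = D0 * exp(-Qd / (R*T))
T = 1113.15 K
D = 2.6854e-04 * exp(-229e3 / (8.314 * 1113.15))
D = 4.817e-15 m^2/s


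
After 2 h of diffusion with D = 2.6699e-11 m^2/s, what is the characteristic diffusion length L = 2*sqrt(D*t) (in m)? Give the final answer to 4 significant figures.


t = 2 hr = 7200 s
Diffusion length = 2*sqrt(D*t)
= 2*sqrt(2.6699e-11 * 7200)
= 8.769e-04 m


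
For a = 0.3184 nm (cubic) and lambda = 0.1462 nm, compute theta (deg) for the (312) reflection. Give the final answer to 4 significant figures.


d = a / sqrt(h^2+k^2+l^2)
d = 0.3184 / sqrt(14) = 0.085096 nm
lambda = 2*d*sin(theta)  =>  sin(theta) = lambda / (2*d)
sin(theta) = 0.1462 / (2 * 0.085096) = 0.85903
theta = 59.21 deg


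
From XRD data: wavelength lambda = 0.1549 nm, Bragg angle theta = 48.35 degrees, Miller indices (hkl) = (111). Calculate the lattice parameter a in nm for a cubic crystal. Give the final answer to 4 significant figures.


d = lambda / (2*sin(theta))
d = 0.1549 / (2*sin(48.35 deg))
d = 0.103651 nm
a = d * sqrt(h^2+k^2+l^2) = 0.103651 * sqrt(3)
a = 0.1795 nm


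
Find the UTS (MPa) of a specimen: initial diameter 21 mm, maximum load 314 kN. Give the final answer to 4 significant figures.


A0 = pi*(d/2)^2 = pi*(21/2)^2 = 346.361 mm^2
UTS = F_max / A0 = 314*1000 / 346.361
UTS = 906.6 MPa


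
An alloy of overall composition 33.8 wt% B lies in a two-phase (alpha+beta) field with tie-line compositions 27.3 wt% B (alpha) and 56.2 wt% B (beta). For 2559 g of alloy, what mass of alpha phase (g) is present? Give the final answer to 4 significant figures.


f_alpha = (C_beta - C0) / (C_beta - C_alpha)
f_alpha = (56.2 - 33.8) / (56.2 - 27.3) = 0.775087
m_alpha = f_alpha * m_total = 0.775087 * 2559 = 1983 g


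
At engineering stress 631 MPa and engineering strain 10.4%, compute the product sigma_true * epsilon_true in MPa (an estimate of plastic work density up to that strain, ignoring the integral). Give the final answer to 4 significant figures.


sigma_true = sigma_eng * (1 + epsilon_eng)
sigma_true = 631 * (1 + 0.104) = 696.624 MPa
epsilon_true = ln(1 + epsilon_eng)
epsilon_true = ln(1 + 0.104) = 0.0989399
sigma_true * epsilon_true = 696.624 * 0.0989399 = 68.92 MPa


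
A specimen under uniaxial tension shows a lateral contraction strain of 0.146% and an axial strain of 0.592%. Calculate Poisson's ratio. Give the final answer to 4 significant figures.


nu = -epsilon_lat / epsilon_axial
Lateral strain is contraction (negative), so using magnitudes:
nu = 0.146 / 0.592
nu = 0.2466


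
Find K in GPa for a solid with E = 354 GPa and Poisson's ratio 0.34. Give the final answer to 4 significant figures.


K = E / (3*(1-2*nu))
K = 354 / (3*(1-2*0.34))
K = 368.8 GPa


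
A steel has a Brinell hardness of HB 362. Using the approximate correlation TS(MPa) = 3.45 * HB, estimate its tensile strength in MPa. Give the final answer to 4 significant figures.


TS (MPa) = 3.45 * HB
TS = 3.45 * 362
TS = 1249 MPa


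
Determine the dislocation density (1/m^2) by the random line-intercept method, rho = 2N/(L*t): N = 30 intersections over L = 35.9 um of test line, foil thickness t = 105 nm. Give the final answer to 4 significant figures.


rho = 2N / (L * t)
L = 35.9 um = 3.59e-05 m, t = 105 nm = 1.05e-07 m
rho = 2 * 30 / (3.59e-05 * 1.05e-07)
rho = 1.592e+13 1/m^2


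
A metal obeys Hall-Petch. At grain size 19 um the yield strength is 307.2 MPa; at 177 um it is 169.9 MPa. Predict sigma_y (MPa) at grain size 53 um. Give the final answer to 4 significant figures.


sigma_y = sigma0 + k / sqrt(d)
1/sqrt(d1) = 1/sqrt(1.9e-05) = 229.416;  1/sqrt(d2) = 75.1646
k = (sigma1 - sigma2) / (1/sqrt(d1) - 1/sqrt(d2)) = (307.2 - 169.9) / (229.416 - 75.1646) = 0.890107 MPa*m^0.5
sigma0 = sigma1 - k/sqrt(d1) = 307.2 - 0.890107*229.416 = 102.995 MPa
sigma_y(d3) = 102.995 + 0.890107 / sqrt(5.3e-05) = 225.3 MPa


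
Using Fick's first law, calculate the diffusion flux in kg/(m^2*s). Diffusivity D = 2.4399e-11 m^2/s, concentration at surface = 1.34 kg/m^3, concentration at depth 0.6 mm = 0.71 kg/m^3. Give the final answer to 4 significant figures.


J = -D * (dC/dx) = D * (C1 - C2) / dx
J = 2.4399e-11 * (1.34 - 0.71) / 6e-04
J = 2.562e-08 kg/(m^2*s)


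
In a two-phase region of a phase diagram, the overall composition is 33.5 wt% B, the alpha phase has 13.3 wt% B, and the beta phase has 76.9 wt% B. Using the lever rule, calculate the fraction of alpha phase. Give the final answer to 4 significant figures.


f_alpha = (C_beta - C0) / (C_beta - C_alpha)
f_alpha = (76.9 - 33.5) / (76.9 - 13.3)
f_alpha = 0.6824


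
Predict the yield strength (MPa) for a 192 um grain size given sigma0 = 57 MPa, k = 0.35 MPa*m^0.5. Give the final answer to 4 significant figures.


sigma_y = sigma0 + k / sqrt(d)
d = 192 um = 1.92e-04 m
sigma_y = 57 + 0.35 / sqrt(1.92e-04)
sigma_y = 82.26 MPa


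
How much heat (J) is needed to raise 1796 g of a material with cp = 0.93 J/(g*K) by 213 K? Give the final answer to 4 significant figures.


Q = m * cp * dT
Q = 1796 * 0.93 * 213
Q = 355800 J


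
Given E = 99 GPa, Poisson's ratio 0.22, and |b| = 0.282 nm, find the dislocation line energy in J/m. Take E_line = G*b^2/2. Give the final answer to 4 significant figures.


Step 1: G = E / (2*(1+nu))
G = 99 / (2*(1+0.22)) = 40.5738 GPa = 4.05738e+10 Pa
Step 2: E_line = G*b^2/2
b = 0.282 nm = 2.82e-10 m
E_line = 0.5 * 4.05738e+10 * (2.82e-10)^2 = 1.613e-09 J/m


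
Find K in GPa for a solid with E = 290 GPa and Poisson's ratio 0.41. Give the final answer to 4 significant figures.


K = E / (3*(1-2*nu))
K = 290 / (3*(1-2*0.41))
K = 537 GPa


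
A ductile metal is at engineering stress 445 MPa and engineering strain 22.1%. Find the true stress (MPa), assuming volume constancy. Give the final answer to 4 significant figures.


sigma_true = sigma_eng * (1 + epsilon_eng)
sigma_true = 445 * (1 + 0.221)
sigma_true = 543.3 MPa


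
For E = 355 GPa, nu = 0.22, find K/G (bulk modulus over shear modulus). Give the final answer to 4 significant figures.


G = E / (2*(1+nu))
G = 355 / (2*(1+0.22)) = 145.492 GPa
K = E / (3*(1-2*nu))
K = 355 / (3*(1-2*0.22)) = 211.31 GPa
K/G = 211.31 / 145.492 = 1.452


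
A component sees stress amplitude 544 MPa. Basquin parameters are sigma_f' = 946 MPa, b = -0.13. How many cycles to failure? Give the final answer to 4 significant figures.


sigma_a = sigma_f' * (2*Nf)^b
2*Nf = (sigma_a / sigma_f')^(1/b)
2*Nf = (544 / 946)^(1/-0.13)
2*Nf = 70.5345
Nf = 35.27 cycles


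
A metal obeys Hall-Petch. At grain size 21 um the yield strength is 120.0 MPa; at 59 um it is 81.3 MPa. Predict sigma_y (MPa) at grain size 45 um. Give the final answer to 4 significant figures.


sigma_y = sigma0 + k / sqrt(d)
1/sqrt(d1) = 1/sqrt(2.1e-05) = 218.218;  1/sqrt(d2) = 130.189
k = (sigma1 - sigma2) / (1/sqrt(d1) - 1/sqrt(d2)) = (120.0 - 81.3) / (218.218 - 130.189) = 0.439628 MPa*m^0.5
sigma0 = sigma1 - k/sqrt(d1) = 120.0 - 0.439628*218.218 = 24.0653 MPa
sigma_y(d3) = 24.0653 + 0.439628 / sqrt(4.5e-05) = 89.6 MPa


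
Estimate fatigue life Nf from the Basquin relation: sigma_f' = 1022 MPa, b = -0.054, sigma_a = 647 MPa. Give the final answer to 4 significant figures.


sigma_a = sigma_f' * (2*Nf)^b
2*Nf = (sigma_a / sigma_f')^(1/b)
2*Nf = (647 / 1022)^(1/-0.054)
2*Nf = 4751.05
Nf = 2376 cycles


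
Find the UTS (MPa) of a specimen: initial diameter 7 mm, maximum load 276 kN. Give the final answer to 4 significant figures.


A0 = pi*(d/2)^2 = pi*(7/2)^2 = 38.4845 mm^2
UTS = F_max / A0 = 276*1000 / 38.4845
UTS = 7172 MPa


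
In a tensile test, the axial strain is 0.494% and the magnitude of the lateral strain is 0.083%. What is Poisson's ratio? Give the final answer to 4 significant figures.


nu = -epsilon_lat / epsilon_axial
Lateral strain is contraction (negative), so using magnitudes:
nu = 0.083 / 0.494
nu = 0.168


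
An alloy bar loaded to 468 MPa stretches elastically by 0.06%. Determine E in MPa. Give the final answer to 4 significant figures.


E = sigma / epsilon
epsilon = 0.06% = 6e-04
E = 468 / 6e-04
E = 780000 MPa


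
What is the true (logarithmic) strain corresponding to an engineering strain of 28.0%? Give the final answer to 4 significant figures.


epsilon_true = ln(1 + epsilon_eng)
epsilon_true = ln(1 + 0.28)
epsilon_true = 0.2469


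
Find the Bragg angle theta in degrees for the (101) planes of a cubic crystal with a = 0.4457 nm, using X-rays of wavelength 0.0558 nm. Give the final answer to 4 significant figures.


d = a / sqrt(h^2+k^2+l^2)
d = 0.4457 / sqrt(2) = 0.315157 nm
lambda = 2*d*sin(theta)  =>  sin(theta) = lambda / (2*d)
sin(theta) = 0.0558 / (2 * 0.315157) = 0.0885272
theta = 5.079 deg


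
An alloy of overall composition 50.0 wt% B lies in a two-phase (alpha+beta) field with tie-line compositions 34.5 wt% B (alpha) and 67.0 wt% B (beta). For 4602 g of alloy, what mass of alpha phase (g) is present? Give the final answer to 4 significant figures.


f_alpha = (C_beta - C0) / (C_beta - C_alpha)
f_alpha = (67.0 - 50.0) / (67.0 - 34.5) = 0.523077
m_alpha = f_alpha * m_total = 0.523077 * 4602 = 2407 g


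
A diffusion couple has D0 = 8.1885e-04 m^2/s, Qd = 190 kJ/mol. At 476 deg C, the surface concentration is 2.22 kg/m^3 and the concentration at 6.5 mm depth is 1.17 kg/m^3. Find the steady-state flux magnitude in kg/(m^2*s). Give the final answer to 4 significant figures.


Step 1: D = D0 * exp(-Qd/(R*T))
T = 476 + 273.15 = 749.15 K
D = 8.1885e-04 * exp(-190e3 / (8.314 * 749.15)) = 4.62313e-17 m^2/s
Step 2: J = D * (C1 - C2) / dx
J = 4.62313e-17 * (2.22 - 1.17) / 6.5e-03
J = 7.468e-15 kg/(m^2*s)


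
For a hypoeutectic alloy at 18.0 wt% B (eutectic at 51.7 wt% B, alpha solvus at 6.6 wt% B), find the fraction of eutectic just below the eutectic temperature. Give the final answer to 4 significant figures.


f_primary = (C_e - C0) / (C_e - C_alpha_max)
f_primary = (51.7 - 18.0) / (51.7 - 6.6)
f_primary = 0.747228
f_eutectic = 1 - 0.747228 = 0.2528


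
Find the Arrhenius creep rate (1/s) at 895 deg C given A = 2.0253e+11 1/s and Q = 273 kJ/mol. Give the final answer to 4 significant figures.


rate = A * exp(-Q / (R*T))
T = 895 + 273.15 = 1168.15 K
rate = 2.0253e+11 * exp(-273e3 / (8.314 * 1168.15))
rate = 0.1255 1/s


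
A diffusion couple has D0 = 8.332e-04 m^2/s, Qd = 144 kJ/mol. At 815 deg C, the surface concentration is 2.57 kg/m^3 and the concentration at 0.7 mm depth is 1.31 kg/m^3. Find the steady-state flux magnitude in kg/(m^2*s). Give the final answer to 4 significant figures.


Step 1: D = D0 * exp(-Qd/(R*T))
T = 815 + 273.15 = 1088.15 K
D = 8.332e-04 * exp(-144e3 / (8.314 * 1088.15)) = 1.0187e-10 m^2/s
Step 2: J = D * (C1 - C2) / dx
J = 1.0187e-10 * (2.57 - 1.31) / 7e-04
J = 1.834e-07 kg/(m^2*s)


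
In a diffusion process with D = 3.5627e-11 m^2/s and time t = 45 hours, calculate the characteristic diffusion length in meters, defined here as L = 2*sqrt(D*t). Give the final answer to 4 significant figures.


t = 45 hr = 162000 s
Diffusion length = 2*sqrt(D*t)
= 2*sqrt(3.5627e-11 * 162000)
= 4.805e-03 m


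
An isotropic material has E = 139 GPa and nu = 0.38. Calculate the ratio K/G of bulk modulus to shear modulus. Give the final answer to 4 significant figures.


G = E / (2*(1+nu))
G = 139 / (2*(1+0.38)) = 50.3623 GPa
K = E / (3*(1-2*nu))
K = 139 / (3*(1-2*0.38)) = 193.056 GPa
K/G = 193.056 / 50.3623 = 3.833


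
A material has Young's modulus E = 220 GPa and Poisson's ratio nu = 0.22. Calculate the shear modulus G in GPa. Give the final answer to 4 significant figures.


G = E / (2*(1+nu))
G = 220 / (2*(1+0.22))
G = 90.16 GPa


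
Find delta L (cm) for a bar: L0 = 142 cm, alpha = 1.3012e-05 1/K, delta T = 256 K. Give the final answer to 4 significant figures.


dL = L0 * alpha * dT
dL = 142 * 1.3012e-05 * 256
dL = 0.473 cm


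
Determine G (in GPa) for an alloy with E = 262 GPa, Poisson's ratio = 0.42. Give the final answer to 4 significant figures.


G = E / (2*(1+nu))
G = 262 / (2*(1+0.42))
G = 92.25 GPa


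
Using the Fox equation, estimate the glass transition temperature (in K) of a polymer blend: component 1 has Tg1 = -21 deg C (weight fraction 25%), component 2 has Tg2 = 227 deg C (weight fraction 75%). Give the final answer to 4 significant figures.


1/Tg = w1/Tg1 + w2/Tg2 (in Kelvin)
Tg1 = 252.15 K, Tg2 = 500.15 K
1/Tg = 0.25/252.15 + 0.75/500.15
Tg = 401.4 K


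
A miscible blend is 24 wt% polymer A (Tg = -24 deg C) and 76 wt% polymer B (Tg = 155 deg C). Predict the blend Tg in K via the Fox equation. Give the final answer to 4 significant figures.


1/Tg = w1/Tg1 + w2/Tg2 (in Kelvin)
Tg1 = 249.15 K, Tg2 = 428.15 K
1/Tg = 0.24/249.15 + 0.76/428.15
Tg = 365.2 K


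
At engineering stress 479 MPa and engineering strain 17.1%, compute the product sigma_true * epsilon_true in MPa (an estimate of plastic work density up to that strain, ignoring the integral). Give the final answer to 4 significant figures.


sigma_true = sigma_eng * (1 + epsilon_eng)
sigma_true = 479 * (1 + 0.171) = 560.909 MPa
epsilon_true = ln(1 + epsilon_eng)
epsilon_true = ln(1 + 0.171) = 0.157858
sigma_true * epsilon_true = 560.909 * 0.157858 = 88.54 MPa
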